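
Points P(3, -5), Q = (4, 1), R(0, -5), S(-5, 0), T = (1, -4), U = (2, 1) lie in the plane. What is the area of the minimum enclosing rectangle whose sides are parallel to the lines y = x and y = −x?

65

In coordinates u = x + y, v = x − y the rectangle is axis-aligned; the map (x,y)→(u,v) scales areas by 2.
u-values: -2, 5, -5, -5, -3, 3; range = 5 − (-5) = 10.
v-values: 8, 3, 5, -5, 5, 1; range = 8 − (-5) = 13.
Area = (10 × 13) / 2 = 65.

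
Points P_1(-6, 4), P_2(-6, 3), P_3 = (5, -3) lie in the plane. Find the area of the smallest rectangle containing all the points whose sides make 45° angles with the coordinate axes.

In coordinates u = x + y, v = x − y the rectangle is axis-aligned; the map (x,y)→(u,v) scales areas by 2.
u-values: -2, -3, 2; range = 2 − (-3) = 5.
v-values: -10, -9, 8; range = 8 − (-10) = 18.
Area = (5 × 18) / 2 = 45.

45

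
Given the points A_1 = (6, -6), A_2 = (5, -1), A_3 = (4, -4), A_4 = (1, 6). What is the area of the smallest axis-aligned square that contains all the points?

144

The bounding box has width 5 and height 12.
An axis-aligned square enclosing the set must have side ≥ max(width, height).
So the minimum side is max(5, 12) = 12.
Area = 12² = 144.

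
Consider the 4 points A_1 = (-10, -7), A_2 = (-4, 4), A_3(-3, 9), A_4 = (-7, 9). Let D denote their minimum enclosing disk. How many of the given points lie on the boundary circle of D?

2

By Welzl's lemma the MEC is supported by two points (diametrically opposite) or three points (on a circumcircle).
The farthest pair is A_1–A_3 with squared distance 305. The circle on this segment as diameter has centre (-6.5, 1) and r² = 305/4 = 76.25.
Check A_2: distance² to centre = 15.25 ≤ 76.25, so it lies inside.
All remaining points lie in this disk, and no smaller disk contains both endpoints, so this is the minimum enclosing circle.
The points at distance exactly r from the centre are A_1, A_3 — 2 points.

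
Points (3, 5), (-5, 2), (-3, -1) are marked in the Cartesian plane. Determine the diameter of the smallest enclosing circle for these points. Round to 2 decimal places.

Call the three points A, B, C in the order given.
Side lengths²: AB² = 73, AC² = 72, BC² = 13.
Since AB² = 73 < 72 + 13 = 85, the triangle is acute, so the smallest enclosing circle is the circumcircle.
Circumcentre = (-0.7, 2.7), r² = 18.98.
Diameter = 2r = 2√(18.98) ≈ 8.71.

8.71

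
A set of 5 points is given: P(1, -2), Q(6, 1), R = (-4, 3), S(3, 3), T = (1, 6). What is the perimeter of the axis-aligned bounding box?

36

Width = max x − min x = 6 − (-4) = 10.
Height = max y − min y = 6 − (-2) = 8.
Perimeter = 2(10 + 8) = 36.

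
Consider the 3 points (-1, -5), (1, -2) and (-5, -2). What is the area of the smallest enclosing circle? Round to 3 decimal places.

Call the three points A, B, C in the order given.
Side lengths²: AB² = 13, AC² = 25, BC² = 36.
Since BC² = 36 < 25 + 13 = 38, the triangle is acute, so the smallest enclosing circle is the circumcircle.
Circumcentre = (-2, -13/6), r² = 325/36.
Area = π·r² = π·325/36 ≈ 28.362.

28.362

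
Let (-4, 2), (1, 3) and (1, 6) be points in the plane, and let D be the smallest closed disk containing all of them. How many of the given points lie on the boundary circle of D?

2

Call the three points A, B, C in the order given.
Side lengths²: AB² = 26, AC² = 41, BC² = 9.
Since AC² = 41 ≥ 26 + 9 = 35, the angle opposite AC is not acute, so the smallest enclosing circle has AC as diameter.
Centre = midpoint of AC = (-1.5, 4), r² = 41/4 = 10.25.
The points at distance exactly r from the centre are (-4, 2), (1, 6) — 2 points.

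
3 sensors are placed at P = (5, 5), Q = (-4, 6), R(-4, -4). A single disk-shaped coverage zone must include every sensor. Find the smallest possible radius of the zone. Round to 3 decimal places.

6.403

Side lengths²: PQ² = 82, PR² = 162, QR² = 100.
Since PR² = 162 < 100 + 82 = 182, the triangle is acute, so the smallest enclosing circle is the circumcircle.
Circumcentre = (0, 1), r² = 41.
r = √41 ≈ 6.403.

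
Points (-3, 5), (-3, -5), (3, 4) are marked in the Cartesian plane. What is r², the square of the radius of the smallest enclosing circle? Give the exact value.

30.0625

Call the three points A, B, C in the order given.
Side lengths²: AB² = 100, AC² = 37, BC² = 117.
Since BC² = 117 < 100 + 37 = 137, the triangle is acute, so the smallest enclosing circle is the circumcircle.
Circumcentre = (-0.75, 0), r² = 30.0625.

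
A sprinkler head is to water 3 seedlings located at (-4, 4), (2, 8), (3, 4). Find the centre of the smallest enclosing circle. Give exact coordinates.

Call the three points A, B, C in the order given.
Side lengths²: AB² = 52, AC² = 49, BC² = 17.
Since AB² = 52 < 49 + 17 = 66, the triangle is acute, so the smallest enclosing circle is the circumcircle.
Circumcentre = (-0.5, 5.25), r² = 13.8125.
Centre = (-0.5, 5.25).

(-0.5, 5.25)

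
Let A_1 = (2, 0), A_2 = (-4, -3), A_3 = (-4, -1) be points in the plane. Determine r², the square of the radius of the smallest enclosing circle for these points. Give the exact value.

11.25

Side lengths²: A_1A_2² = 45, A_1A_3² = 37, A_2A_3² = 4.
Since A_1A_2² = 45 ≥ 37 + 4 = 41, the angle opposite A_1A_2 is not acute, so the smallest enclosing circle has A_1A_2 as diameter.
Centre = midpoint of A_1A_2 = (-1, -1.5), r² = 45/4 = 11.25.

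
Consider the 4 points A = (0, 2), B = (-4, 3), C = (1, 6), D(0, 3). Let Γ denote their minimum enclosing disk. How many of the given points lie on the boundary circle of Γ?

3

The minimum enclosing circle of a finite set is fixed by two of the points (as a diameter) or three (as a circumcircle).
The farthest pair is B–C with squared distance 34. The circle on this segment as diameter has centre (-1.5, 4.5) and r² = 34/4 = 8.5.
Check A: distance² to centre = 8.5 ≤ 8.5, so it lies inside.
All remaining points lie in this disk, and no smaller disk contains both endpoints, so this is the minimum enclosing circle.
The points at distance exactly r from the centre are A, B, C — 3 points.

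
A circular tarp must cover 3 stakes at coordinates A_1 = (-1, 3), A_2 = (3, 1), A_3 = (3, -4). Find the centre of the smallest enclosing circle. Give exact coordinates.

(1, -0.5)

Side lengths²: A_1A_2² = 20, A_1A_3² = 65, A_2A_3² = 25.
Since A_1A_3² = 65 ≥ 25 + 20 = 45, the angle opposite A_1A_3 is not acute, so the smallest enclosing circle has A_1A_3 as diameter.
Centre = midpoint of A_1A_3 = (1, -0.5), r² = 65/4 = 16.25.
Centre = (1, -0.5).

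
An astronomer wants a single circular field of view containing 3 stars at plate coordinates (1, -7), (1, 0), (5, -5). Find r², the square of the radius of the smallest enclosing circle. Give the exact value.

Call the three points A, B, C in the order given.
Side lengths²: AB² = 49, AC² = 20, BC² = 41.
Since AB² = 49 < 41 + 20 = 61, the triangle is acute, so the smallest enclosing circle is the circumcircle.
Circumcentre = (1.75, -3.5), r² = 12.8125.

12.8125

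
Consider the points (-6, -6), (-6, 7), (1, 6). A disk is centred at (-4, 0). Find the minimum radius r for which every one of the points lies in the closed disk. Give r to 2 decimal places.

7.81

The required radius is the distance from (-4, 0) to the farthest point.
Squared distances: 40, 53, 61.
Maximum is 61, attained at (1, 6).
r = √61 ≈ 7.81.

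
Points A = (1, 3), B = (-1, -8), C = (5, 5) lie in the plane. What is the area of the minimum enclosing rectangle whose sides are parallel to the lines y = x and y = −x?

In coordinates u = x + y, v = x − y the rectangle is axis-aligned; the map (x,y)→(u,v) scales areas by 2.
u-values: 4, -9, 10; range = 10 − (-9) = 19.
v-values: -2, 7, 0; range = 7 − (-2) = 9.
Area = (19 × 9) / 2 = 85.5.

85.5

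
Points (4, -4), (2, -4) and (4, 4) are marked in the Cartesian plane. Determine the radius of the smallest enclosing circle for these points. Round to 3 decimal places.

Call the three points A, B, C in the order given.
Side lengths²: AB² = 4, AC² = 64, BC² = 68.
Since BC² = 68 ≥ 64 + 4 = 68, the angle opposite BC is not acute, so the smallest enclosing circle has BC as diameter.
Centre = midpoint of BC = (3, 0), r² = 68/4 = 17.
r = √17 ≈ 4.123.

4.123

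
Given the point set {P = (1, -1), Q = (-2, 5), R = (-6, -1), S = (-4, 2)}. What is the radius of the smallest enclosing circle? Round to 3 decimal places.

4.031

A smallest enclosing disk is always determined by at most three of the input points on its boundary.
The minimum enclosing circle is determined by three boundary points: P, Q, R.
Their circumcentre is (-2.5, 1) with r² = 16.25.
The farthest remaining point S is at distance² 3.25 ≤ 16.25.
r = √(16.25) ≈ 4.031.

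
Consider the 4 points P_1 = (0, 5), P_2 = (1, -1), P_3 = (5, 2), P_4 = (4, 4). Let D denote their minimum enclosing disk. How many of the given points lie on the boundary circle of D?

A smallest enclosing disk is always determined by at most three of the input points on its boundary.
The minimum enclosing circle is determined by three boundary points: P_1, P_2, P_3.
Their circumcentre is (31/18, 119/54) with r² = 15725/1458.
The farthest remaining point P_4 is at distance² 12269/1458 ≤ 15725/1458.
The points at distance exactly r from the centre are P_1, P_2, P_3 — 3 points.

3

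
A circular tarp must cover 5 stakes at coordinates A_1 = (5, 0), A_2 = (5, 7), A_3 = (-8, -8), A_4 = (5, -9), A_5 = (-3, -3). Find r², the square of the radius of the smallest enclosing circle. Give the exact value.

16745/169

By Welzl's lemma the MEC is supported by two points (diametrically opposite) or three points (on a circumcircle).
The minimum enclosing circle is determined by three boundary points: A_2, A_3, A_4.
Their circumcentre is (-12/13, -1) with r² = 16745/169.
The farthest remaining point A_1 is at distance² 6098/169 ≤ 16745/169.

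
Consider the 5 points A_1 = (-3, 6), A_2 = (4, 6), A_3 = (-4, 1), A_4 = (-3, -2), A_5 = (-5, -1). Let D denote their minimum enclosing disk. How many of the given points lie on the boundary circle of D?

2

The minimum enclosing circle of a finite set is fixed by two of the points (as a diameter) or three (as a circumcircle).
The farthest pair is A_2–A_5 with squared distance 130. The circle on this segment as diameter has centre (-0.5, 2.5) and r² = 130/4 = 32.5.
Check A_1: distance² to centre = 18.5 ≤ 32.5, so it lies inside.
All remaining points lie in this disk, and no smaller disk contains both endpoints, so this is the minimum enclosing circle.
The points at distance exactly r from the centre are A_2, A_5 — 2 points.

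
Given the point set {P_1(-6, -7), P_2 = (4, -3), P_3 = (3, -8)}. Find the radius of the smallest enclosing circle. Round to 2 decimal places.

Side lengths²: P_1P_2² = 116, P_1P_3² = 82, P_2P_3² = 26.
Since P_1P_2² = 116 ≥ 82 + 26 = 108, the angle opposite P_1P_2 is not acute, so the smallest enclosing circle has P_1P_2 as diameter.
Centre = midpoint of P_1P_2 = (-1, -5), r² = 116/4 = 29.
r = √29 ≈ 5.39.

5.39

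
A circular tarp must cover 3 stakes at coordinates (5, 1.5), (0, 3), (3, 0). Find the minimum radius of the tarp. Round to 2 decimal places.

Call the three points A, B, C in the order given.
Side lengths²: AB² = 27.25, AC² = 6.25, BC² = 18.
Since AB² = 27.25 ≥ 18 + 6.25 = 24.25, the angle opposite AB is not acute, so the smallest enclosing circle has AB as diameter.
Centre = midpoint of AB = (2.5, 2.25), r² = 27.25/4 = 6.8125.
r = √(6.8125) ≈ 2.61.

2.61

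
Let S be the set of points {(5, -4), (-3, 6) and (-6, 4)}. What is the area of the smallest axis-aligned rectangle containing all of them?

110

x ranges over [-6, 5], width 11.
y ranges over [-4, 6], height 10.
Area = 11 × 10 = 110.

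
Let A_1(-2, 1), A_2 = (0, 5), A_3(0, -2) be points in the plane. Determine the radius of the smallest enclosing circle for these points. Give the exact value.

Side lengths²: A_1A_2² = 20, A_1A_3² = 13, A_2A_3² = 49.
Since A_2A_3² = 49 ≥ 20 + 13 = 33, the angle opposite A_2A_3 is not acute, so the smallest enclosing circle has A_2A_3 as diameter.
Centre = midpoint of A_2A_3 = (0, 1.5), r² = 49/4 = 12.25.
r = √(12.25) = 3.5.

3.5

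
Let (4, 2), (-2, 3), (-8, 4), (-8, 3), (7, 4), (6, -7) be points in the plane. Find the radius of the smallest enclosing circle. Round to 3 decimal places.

A smallest enclosing disk is always determined by at most three of the input points on its boundary.
The minimum enclosing circle is determined by three boundary points: (-8, 4), (7, 4), (6, -7).
Their circumcentre is (-0.5, -19/22) with r² = 19337/242.
The farthest remaining point (-8, 3) is at distance² 17225/242 ≤ 19337/242.
r = √(19337/242) ≈ 8.939.

8.939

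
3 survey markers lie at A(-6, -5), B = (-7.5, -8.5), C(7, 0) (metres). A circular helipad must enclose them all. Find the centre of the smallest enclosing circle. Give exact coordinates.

Side lengths²: AB² = 14.5, AC² = 194, BC² = 282.5.
Since BC² = 282.5 ≥ 194 + 14.5 = 208.5, the angle opposite BC is not acute, so the smallest enclosing circle has BC as diameter.
Centre = midpoint of BC = (-0.25, -4.25), r² = 282.5/4 = 70.625.
Centre = (-0.25, -4.25).

(-0.25, -4.25)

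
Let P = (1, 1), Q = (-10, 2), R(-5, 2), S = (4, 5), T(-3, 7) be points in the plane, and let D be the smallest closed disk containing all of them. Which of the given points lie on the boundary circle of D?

The farthest pair is Q–S with squared distance 205. The circle on this segment as diameter has centre (-3, 3.5) and r² = 205/4 = 51.25.
Check P: distance² to centre = 22.25 ≤ 51.25, so it lies inside.
All remaining points lie in this disk, and no smaller disk contains both endpoints, so this is the minimum enclosing circle.
The points at distance exactly r from the centre are Q, S — 2 points.

Q, S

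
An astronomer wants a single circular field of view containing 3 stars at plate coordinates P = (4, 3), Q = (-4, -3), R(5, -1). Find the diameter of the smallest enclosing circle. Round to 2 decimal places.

Side lengths²: PQ² = 100, PR² = 17, QR² = 85.
Since PQ² = 100 < 85 + 17 = 102, the triangle is acute, so the smallest enclosing circle is the circumcircle.
Circumcentre = (3/38, -2/19), r² = 36125/1444.
Diameter = 2r = 2√(36125/1444) ≈ 10.00.

10.00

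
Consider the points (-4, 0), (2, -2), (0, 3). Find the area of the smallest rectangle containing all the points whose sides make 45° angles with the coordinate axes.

In coordinates u = x + y, v = x − y the rectangle is axis-aligned; the map (x,y)→(u,v) scales areas by 2.
u-values: -4, 0, 3; range = 3 − (-4) = 7.
v-values: -4, 4, -3; range = 4 − (-4) = 8.
Area = (7 × 8) / 2 = 28.

28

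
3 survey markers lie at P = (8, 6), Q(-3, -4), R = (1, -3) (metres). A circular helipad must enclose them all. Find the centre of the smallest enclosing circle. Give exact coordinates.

Side lengths²: PQ² = 221, PR² = 130, QR² = 17.
Since PQ² = 221 ≥ 130 + 17 = 147, the angle opposite PQ is not acute, so the smallest enclosing circle has PQ as diameter.
Centre = midpoint of PQ = (2.5, 1), r² = 221/4 = 55.25.
Centre = (2.5, 1).

(2.5, 1)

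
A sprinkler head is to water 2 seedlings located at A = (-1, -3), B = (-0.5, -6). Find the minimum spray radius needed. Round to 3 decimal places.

1.521

The smallest circle enclosing two points has them as diameter endpoints.
Centre = midpoint = (-0.75, -4.5); r² = |AB|²/4 = 9.25/4 = 2.3125.
r = √(2.3125) ≈ 1.521.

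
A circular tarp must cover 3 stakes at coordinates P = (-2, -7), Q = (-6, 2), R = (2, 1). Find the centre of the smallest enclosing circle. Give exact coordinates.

Side lengths²: PQ² = 97, PR² = 80, QR² = 65.
Since PQ² = 97 < 80 + 65 = 145, the triangle is acute, so the smallest enclosing circle is the circumcircle.
Circumcentre = (-41/17, -61/34), r² = 31525/1156.
Centre = (-41/17, -61/34).

(-41/17, -61/34)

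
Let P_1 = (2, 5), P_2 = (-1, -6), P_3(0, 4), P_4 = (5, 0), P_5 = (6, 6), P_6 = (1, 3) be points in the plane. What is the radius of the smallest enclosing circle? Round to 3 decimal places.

6.946

The farthest pair is P_2–P_5 with squared distance 193. The circle on this segment as diameter has centre (2.5, 0) and r² = 193/4 = 48.25.
Check P_1: distance² to centre = 25.25 ≤ 48.25, so it lies inside.
All remaining points lie in this disk, and no smaller disk contains both endpoints, so this is the minimum enclosing circle.
r = √(48.25) ≈ 6.946.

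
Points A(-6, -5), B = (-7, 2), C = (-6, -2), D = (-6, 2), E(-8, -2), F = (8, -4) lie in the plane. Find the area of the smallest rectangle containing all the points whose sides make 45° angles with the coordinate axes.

In coordinates u = x + y, v = x − y the rectangle is axis-aligned; the map (x,y)→(u,v) scales areas by 2.
u-values: -11, -5, -8, -4, -10, 4; range = 4 − (-11) = 15.
v-values: -1, -9, -4, -8, -6, 12; range = 12 − (-9) = 21.
Area = (15 × 21) / 2 = 157.5.

157.5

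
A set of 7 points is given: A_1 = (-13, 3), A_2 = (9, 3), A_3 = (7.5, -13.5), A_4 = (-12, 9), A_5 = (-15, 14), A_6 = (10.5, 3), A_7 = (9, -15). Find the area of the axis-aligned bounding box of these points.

x ranges over [-15, 10.5], width 25.5.
y ranges over [-15, 14], height 29.
Area = 25.5 × 29 = 739.5.

739.5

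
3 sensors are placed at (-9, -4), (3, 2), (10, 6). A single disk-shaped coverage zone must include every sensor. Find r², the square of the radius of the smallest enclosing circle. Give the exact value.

Call the three points A, B, C in the order given.
Side lengths²: AB² = 180, AC² = 461, BC² = 65.
Since AC² = 461 ≥ 180 + 65 = 245, the angle opposite AC is not acute, so the smallest enclosing circle has AC as diameter.
Centre = midpoint of AC = (0.5, 1), r² = 461/4 = 115.25.

115.25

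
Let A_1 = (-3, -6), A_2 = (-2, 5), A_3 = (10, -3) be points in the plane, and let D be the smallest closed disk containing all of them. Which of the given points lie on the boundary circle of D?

A_1, A_2, A_3

Side lengths²: A_1A_2² = 122, A_1A_3² = 178, A_2A_3² = 208.
Since A_2A_3² = 208 < 178 + 122 = 300, the triangle is acute, so the smallest enclosing circle is the circumcircle.
Circumcentre = (94/35, -34/35), r² = 70577/1225.
The points at distance exactly r from the centre are A_1, A_2, A_3 — 3 points.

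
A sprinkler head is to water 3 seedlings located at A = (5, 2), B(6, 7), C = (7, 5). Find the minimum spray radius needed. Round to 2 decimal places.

Side lengths²: AB² = 26, AC² = 13, BC² = 5.
Since AB² = 26 ≥ 13 + 5 = 18, the angle opposite AB is not acute, so the smallest enclosing circle has AB as diameter.
Centre = midpoint of AB = (5.5, 4.5), r² = 26/4 = 6.5.
r = √(6.5) ≈ 2.55.

2.55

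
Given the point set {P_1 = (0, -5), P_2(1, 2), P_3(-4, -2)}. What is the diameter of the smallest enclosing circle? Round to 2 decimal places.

Side lengths²: P_1P_2² = 50, P_1P_3² = 25, P_2P_3² = 41.
Since P_1P_2² = 50 < 41 + 25 = 66, the triangle is acute, so the smallest enclosing circle is the circumcircle.
Circumcentre = (-25/62, -85/62), r² = 25625/1922.
Diameter = 2r = 2√(25625/1922) ≈ 7.30.

7.30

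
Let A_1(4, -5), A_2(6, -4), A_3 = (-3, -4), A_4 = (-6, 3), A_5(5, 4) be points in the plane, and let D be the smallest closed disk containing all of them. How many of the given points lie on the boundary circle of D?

The farthest pair is A_2–A_4 with squared distance 193. The circle on this segment as diameter has centre (0, -0.5) and r² = 193/4 = 48.25.
Check A_1: distance² to centre = 36.25 ≤ 48.25, so it lies inside.
All remaining points lie in this disk, and no smaller disk contains both endpoints, so this is the minimum enclosing circle.
The points at distance exactly r from the centre are A_2, A_4 — 2 points.

2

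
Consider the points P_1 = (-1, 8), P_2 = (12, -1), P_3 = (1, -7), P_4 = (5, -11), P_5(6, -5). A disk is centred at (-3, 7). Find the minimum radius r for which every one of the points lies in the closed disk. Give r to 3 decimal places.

19.698

The required radius is the distance from (-3, 7) to the farthest point.
Squared distances: 5, 289, 212, 388, 225.
Maximum is 388, attained at P_4.
r = √388 ≈ 19.698.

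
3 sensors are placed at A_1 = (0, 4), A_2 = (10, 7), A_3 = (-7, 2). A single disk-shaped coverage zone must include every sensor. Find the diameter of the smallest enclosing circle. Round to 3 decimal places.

17.720

Side lengths²: A_1A_2² = 109, A_1A_3² = 53, A_2A_3² = 314.
Since A_2A_3² = 314 ≥ 109 + 53 = 162, the angle opposite A_2A_3 is not acute, so the smallest enclosing circle has A_2A_3 as diameter.
Centre = midpoint of A_2A_3 = (1.5, 4.5), r² = 314/4 = 78.5.
Diameter = 2r = 2√(78.5) ≈ 17.720.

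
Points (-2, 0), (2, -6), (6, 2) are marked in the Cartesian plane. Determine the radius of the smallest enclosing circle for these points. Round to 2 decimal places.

Call the three points A, B, C in the order given.
Side lengths²: AB² = 52, AC² = 68, BC² = 80.
Since BC² = 80 < 68 + 52 = 120, the triangle is acute, so the smallest enclosing circle is the circumcircle.
Circumcentre = (18/7, -9/7), r² = 1105/49.
r = √(1105/49) ≈ 4.75.

4.75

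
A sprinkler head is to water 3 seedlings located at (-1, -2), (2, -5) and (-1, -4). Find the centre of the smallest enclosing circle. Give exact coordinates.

(0.5, -3.5)

Call the three points A, B, C in the order given.
Side lengths²: AB² = 18, AC² = 4, BC² = 10.
Since AB² = 18 ≥ 10 + 4 = 14, the angle opposite AB is not acute, so the smallest enclosing circle has AB as diameter.
Centre = midpoint of AB = (0.5, -3.5), r² = 18/4 = 4.5.
Centre = (0.5, -3.5).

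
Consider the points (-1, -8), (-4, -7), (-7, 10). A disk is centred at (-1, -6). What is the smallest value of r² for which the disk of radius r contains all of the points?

The required radius is the distance from (-1, -6) to the farthest point.
Squared distances: 4, 10, 292.
Maximum is 292, attained at (-7, 10).

292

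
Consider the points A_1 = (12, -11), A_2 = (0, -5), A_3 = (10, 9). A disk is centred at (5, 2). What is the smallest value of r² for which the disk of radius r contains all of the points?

218

The required radius is the distance from (5, 2) to the farthest point.
Squared distances: 218, 74, 74.
Maximum is 218, attained at A_1.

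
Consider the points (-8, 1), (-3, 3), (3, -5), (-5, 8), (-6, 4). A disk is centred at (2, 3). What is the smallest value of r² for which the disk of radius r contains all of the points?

104

The required radius is the distance from (2, 3) to the farthest point.
Squared distances: 104, 25, 65, 74, 65.
Maximum is 104, attained at (-8, 1).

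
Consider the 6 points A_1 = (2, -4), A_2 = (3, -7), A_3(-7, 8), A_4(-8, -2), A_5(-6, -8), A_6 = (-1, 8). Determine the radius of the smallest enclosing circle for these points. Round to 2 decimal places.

A smallest enclosing disk is always determined by at most three of the input points on its boundary.
The minimum enclosing circle is determined by three boundary points: A_2, A_3, A_5.
Their circumcentre is (-137/58, 15/58) with r² = 136981/1682.
The farthest remaining point A_6 is at distance² 103921/1682 ≤ 136981/1682.
r = √(136981/1682) ≈ 9.02.

9.02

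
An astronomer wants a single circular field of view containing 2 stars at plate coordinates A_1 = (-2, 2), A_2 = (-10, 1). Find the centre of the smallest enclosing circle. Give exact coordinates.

The smallest circle enclosing two points has them as diameter endpoints.
Centre = midpoint = (-6, 1.5); r² = |A_1A_2|²/4 = 65/4 = 16.25.
Centre = (-6, 1.5).

(-6, 1.5)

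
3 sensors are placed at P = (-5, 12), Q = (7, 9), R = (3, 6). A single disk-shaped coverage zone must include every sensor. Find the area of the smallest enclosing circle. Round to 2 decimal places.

Side lengths²: PQ² = 153, PR² = 100, QR² = 25.
Since PQ² = 153 ≥ 100 + 25 = 125, the angle opposite PQ is not acute, so the smallest enclosing circle has PQ as diameter.
Centre = midpoint of PQ = (1, 10.5), r² = 153/4 = 38.25.
Area = π·r² = π·38.25 ≈ 120.17.

120.17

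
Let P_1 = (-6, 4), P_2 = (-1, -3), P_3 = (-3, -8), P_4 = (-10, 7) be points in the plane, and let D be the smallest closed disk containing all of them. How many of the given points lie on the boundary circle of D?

2

The farthest pair is P_3–P_4 with squared distance 274. The circle on this segment as diameter has centre (-6.5, -0.5) and r² = 274/4 = 68.5.
Check P_1: distance² to centre = 20.5 ≤ 68.5, so it lies inside.
All remaining points lie in this disk, and no smaller disk contains both endpoints, so this is the minimum enclosing circle.
The points at distance exactly r from the centre are P_3, P_4 — 2 points.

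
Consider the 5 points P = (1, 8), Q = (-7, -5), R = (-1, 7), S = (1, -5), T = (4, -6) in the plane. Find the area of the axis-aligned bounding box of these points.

154

x ranges over [-7, 4], width 11.
y ranges over [-6, 8], height 14.
Area = 11 × 14 = 154.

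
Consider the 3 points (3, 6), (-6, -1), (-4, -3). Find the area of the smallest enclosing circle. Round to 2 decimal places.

Call the three points A, B, C in the order given.
Side lengths²: AB² = 130, AC² = 130, BC² = 8.
Since AC² = 130 < 130 + 8 = 138, the triangle is acute, so the smallest enclosing circle is the circumcircle.
Circumcentre = (-1.0625, 1.9375), r² = 33.0078125.
Area = π·r² = π·33.0078125 ≈ 103.70.

103.70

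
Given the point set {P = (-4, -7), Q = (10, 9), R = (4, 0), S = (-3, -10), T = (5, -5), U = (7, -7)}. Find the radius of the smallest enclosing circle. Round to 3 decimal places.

11.511

The farthest pair is Q–S with squared distance 530. The circle on this segment as diameter has centre (3.5, -0.5) and r² = 530/4 = 132.5.
Check P: distance² to centre = 98.5 ≤ 132.5, so it lies inside.
All remaining points lie in this disk, and no smaller disk contains both endpoints, so this is the minimum enclosing circle.
r = √(132.5) ≈ 11.511.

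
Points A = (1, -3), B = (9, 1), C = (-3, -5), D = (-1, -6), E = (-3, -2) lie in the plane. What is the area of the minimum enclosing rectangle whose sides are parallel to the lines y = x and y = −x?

81

In coordinates u = x + y, v = x − y the rectangle is axis-aligned; the map (x,y)→(u,v) scales areas by 2.
u-values: -2, 10, -8, -7, -5; range = 10 − (-8) = 18.
v-values: 4, 8, 2, 5, -1; range = 8 − (-1) = 9.
Area = (18 × 9) / 2 = 81.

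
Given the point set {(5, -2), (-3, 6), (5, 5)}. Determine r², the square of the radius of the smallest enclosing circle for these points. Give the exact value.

32

Call the three points A, B, C in the order given.
Side lengths²: AB² = 128, AC² = 49, BC² = 65.
Since AB² = 128 ≥ 65 + 49 = 114, the angle opposite AB is not acute, so the smallest enclosing circle has AB as diameter.
Centre = midpoint of AB = (1, 2), r² = 128/4 = 32.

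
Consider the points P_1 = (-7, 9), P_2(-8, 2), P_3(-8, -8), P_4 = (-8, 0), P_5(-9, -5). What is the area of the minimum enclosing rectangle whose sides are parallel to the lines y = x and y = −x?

144

In coordinates u = x + y, v = x − y the rectangle is axis-aligned; the map (x,y)→(u,v) scales areas by 2.
u-values: 2, -6, -16, -8, -14; range = 2 − (-16) = 18.
v-values: -16, -10, 0, -8, -4; range = 0 − (-16) = 16.
Area = (18 × 16) / 2 = 144.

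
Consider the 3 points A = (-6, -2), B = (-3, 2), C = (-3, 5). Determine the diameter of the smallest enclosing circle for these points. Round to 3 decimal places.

Side lengths²: AB² = 25, AC² = 58, BC² = 9.
Since AC² = 58 ≥ 25 + 9 = 34, the angle opposite AC is not acute, so the smallest enclosing circle has AC as diameter.
Centre = midpoint of AC = (-4.5, 1.5), r² = 58/4 = 14.5.
Diameter = 2r = 2√(14.5) ≈ 7.616.

7.616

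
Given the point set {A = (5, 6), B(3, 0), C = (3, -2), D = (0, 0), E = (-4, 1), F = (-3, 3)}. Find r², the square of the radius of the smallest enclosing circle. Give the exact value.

The minimum enclosing circle of a finite set is fixed by two of the points (as a diameter) or three (as a circumcircle).
The minimum enclosing circle is determined by three boundary points: A, C, E.
Their circumcentre is (28/31, 86/31) with r² = 26129/961.
The farthest remaining point F is at distance² 14690/961 ≤ 26129/961.

26129/961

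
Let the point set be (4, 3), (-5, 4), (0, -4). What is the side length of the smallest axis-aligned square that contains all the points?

9

The bounding box has width 9 and height 8.
An axis-aligned square enclosing the set must have side ≥ max(width, height).
So the minimum side is max(9, 8) = 9.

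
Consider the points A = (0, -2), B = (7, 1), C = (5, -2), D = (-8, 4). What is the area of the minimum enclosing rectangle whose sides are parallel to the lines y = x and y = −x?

In coordinates u = x + y, v = x − y the rectangle is axis-aligned; the map (x,y)→(u,v) scales areas by 2.
u-values: -2, 8, 3, -4; range = 8 − (-4) = 12.
v-values: 2, 6, 7, -12; range = 7 − (-12) = 19.
Area = (12 × 19) / 2 = 114.

114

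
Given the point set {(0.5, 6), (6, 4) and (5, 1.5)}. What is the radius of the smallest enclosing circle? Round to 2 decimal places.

3.18

Call the three points A, B, C in the order given.
Side lengths²: AB² = 34.25, AC² = 40.5, BC² = 7.25.
Since AC² = 40.5 < 34.25 + 7.25 = 41.5, the triangle is acute, so the smallest enclosing circle is the circumcircle.
Circumcentre = (79/28, 107/28), r² = 3973/392.
r = √(3973/392) ≈ 3.18.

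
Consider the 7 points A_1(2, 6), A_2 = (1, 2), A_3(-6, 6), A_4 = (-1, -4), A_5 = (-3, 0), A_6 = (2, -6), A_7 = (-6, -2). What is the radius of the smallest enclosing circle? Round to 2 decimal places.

A smallest enclosing disk is always determined by at most three of the input points on its boundary.
The farthest pair is A_3–A_6 with squared distance 208. The circle on this segment as diameter has centre (-2, 0) and r² = 208/4 = 52.
Check A_1: distance² to centre = 52 ≤ 52, so it lies inside.
All remaining points lie in this disk, and no smaller disk contains both endpoints, so this is the minimum enclosing circle.
r = √52 ≈ 7.21.

7.21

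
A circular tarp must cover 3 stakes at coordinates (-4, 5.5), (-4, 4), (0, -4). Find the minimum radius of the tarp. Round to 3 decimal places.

Call the three points A, B, C in the order given.
Side lengths²: AB² = 2.25, AC² = 106.25, BC² = 80.
Since AC² = 106.25 ≥ 80 + 2.25 = 82.25, the angle opposite AC is not acute, so the smallest enclosing circle has AC as diameter.
Centre = midpoint of AC = (-2, 0.75), r² = 106.25/4 = 26.5625.
r = √(26.5625) ≈ 5.154.

5.154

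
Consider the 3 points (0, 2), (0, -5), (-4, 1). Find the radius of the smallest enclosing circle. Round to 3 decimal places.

3.717

Call the three points A, B, C in the order given.
Side lengths²: AB² = 49, AC² = 17, BC² = 52.
Since BC² = 52 < 49 + 17 = 66, the triangle is acute, so the smallest enclosing circle is the circumcircle.
Circumcentre = (-1.25, -1.5), r² = 13.8125.
r = √(13.8125) ≈ 3.717.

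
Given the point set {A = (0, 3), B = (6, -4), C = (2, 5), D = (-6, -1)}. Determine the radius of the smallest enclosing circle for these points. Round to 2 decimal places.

6.34

By Welzl's lemma the MEC is supported by two points (diametrically opposite) or three points (on a circumcircle).
The minimum enclosing circle is determined by three boundary points: B, C, D.
Their circumcentre is (0.34375, -1.125) with r² = 40.2587890625.
The farthest remaining point A is at distance² 17.1337890625 ≤ 40.2587890625.
r = √(40.2587890625) ≈ 6.34.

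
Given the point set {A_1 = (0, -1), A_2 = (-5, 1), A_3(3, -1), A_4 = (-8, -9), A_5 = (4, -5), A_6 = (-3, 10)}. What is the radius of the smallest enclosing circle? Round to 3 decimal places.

The minimum enclosing circle is determined by three boundary points: A_4, A_5, A_6.
Their circumcentre is (-229/52, 11/52) with r² = 132205/1352.
The farthest remaining point A_3 is at distance² 76097/1352 ≤ 132205/1352.
r = √(132205/1352) ≈ 9.889.

9.889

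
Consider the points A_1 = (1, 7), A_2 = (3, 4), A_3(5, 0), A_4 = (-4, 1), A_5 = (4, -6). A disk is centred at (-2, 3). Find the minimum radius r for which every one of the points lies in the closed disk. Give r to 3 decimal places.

The required radius is the distance from (-2, 3) to the farthest point.
Squared distances: 25, 26, 58, 8, 117.
Maximum is 117, attained at A_5.
r = √117 ≈ 10.817.

10.817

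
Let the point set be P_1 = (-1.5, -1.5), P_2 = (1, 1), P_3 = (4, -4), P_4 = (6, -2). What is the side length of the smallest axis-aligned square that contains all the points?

The bounding box has width 7.5 and height 5.
An axis-aligned square enclosing the set must have side ≥ max(width, height).
So the minimum side is max(7.5, 5) = 7.5.

7.5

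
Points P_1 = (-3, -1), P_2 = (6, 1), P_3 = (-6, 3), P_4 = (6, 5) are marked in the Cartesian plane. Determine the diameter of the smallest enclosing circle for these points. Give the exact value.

37/3

By Welzl's lemma the MEC is supported by two points (diametrically opposite) or three points (on a circumcircle).
The minimum enclosing circle is determined by three boundary points: P_2, P_3, P_4.
Their circumcentre is (1/6, 3) with r² = 1369/36.
The farthest remaining point P_1 is at distance² 937/36 ≤ 1369/36.
Diameter = 2r = 2√(1369/36) = 37/3.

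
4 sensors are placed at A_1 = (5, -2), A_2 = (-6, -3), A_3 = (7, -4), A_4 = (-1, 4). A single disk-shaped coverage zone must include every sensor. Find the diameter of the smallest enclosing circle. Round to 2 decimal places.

The minimum enclosing circle of a finite set is fixed by two of the points (as a diameter) or three (as a circumcircle).
The minimum enclosing circle is determined by three boundary points: A_2, A_3, A_4.
Their circumcentre is (7/12, -29/12) with r² = 3145/72.
The farthest remaining point A_1 is at distance² 1417/72 ≤ 3145/72.
Diameter = 2r = 2√(3145/72) ≈ 13.22.

13.22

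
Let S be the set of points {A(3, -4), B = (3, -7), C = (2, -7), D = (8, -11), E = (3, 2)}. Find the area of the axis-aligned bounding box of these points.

78

x ranges over [2, 8], width 6.
y ranges over [-11, 2], height 13.
Area = 6 × 13 = 78.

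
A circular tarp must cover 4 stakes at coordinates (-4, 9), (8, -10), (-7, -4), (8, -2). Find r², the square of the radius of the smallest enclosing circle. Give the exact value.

126.25

The minimum enclosing circle of a finite set is fixed by two of the points (as a diameter) or three (as a circumcircle).
The farthest pair is (-4, 9)–(8, -10) with squared distance 505. The circle on this segment as diameter has centre (2, -0.5) and r² = 505/4 = 126.25.
Check (-7, -4): distance² to centre = 93.25 ≤ 126.25, so it lies inside.
All remaining points lie in this disk, and no smaller disk contains both endpoints, so this is the minimum enclosing circle.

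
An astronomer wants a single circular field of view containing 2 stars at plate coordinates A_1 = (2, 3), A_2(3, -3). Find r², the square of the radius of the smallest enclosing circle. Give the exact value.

9.25

The smallest circle enclosing two points has them as diameter endpoints.
Centre = midpoint = (2.5, 0); r² = |A_1A_2|²/4 = 37/4 = 9.25.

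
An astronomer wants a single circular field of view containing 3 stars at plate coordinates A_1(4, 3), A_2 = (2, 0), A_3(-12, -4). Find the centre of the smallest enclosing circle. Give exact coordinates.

(-4, -0.5)

Side lengths²: A_1A_2² = 13, A_1A_3² = 305, A_2A_3² = 212.
Since A_1A_3² = 305 ≥ 212 + 13 = 225, the angle opposite A_1A_3 is not acute, so the smallest enclosing circle has A_1A_3 as diameter.
Centre = midpoint of A_1A_3 = (-4, -0.5), r² = 305/4 = 76.25.
Centre = (-4, -0.5).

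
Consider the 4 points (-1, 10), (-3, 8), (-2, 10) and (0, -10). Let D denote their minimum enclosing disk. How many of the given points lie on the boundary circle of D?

2

The minimum enclosing circle of a finite set is fixed by two of the points (as a diameter) or three (as a circumcircle).
The farthest pair is (-2, 10)–(0, -10) with squared distance 404. The circle on this segment as diameter has centre (-1, 0) and r² = 404/4 = 101.
Check (-1, 10): distance² to centre = 100 ≤ 101, so it lies inside.
All remaining points lie in this disk, and no smaller disk contains both endpoints, so this is the minimum enclosing circle.
The points at distance exactly r from the centre are (-2, 10), (0, -10) — 2 points.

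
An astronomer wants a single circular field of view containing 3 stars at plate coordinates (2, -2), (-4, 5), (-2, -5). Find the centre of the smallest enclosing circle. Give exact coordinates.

(-123/46, 3/46)

Call the three points A, B, C in the order given.
Side lengths²: AB² = 85, AC² = 25, BC² = 104.
Since BC² = 104 < 85 + 25 = 110, the triangle is acute, so the smallest enclosing circle is the circumcircle.
Circumcentre = (-123/46, 3/46), r² = 27625/1058.
Centre = (-123/46, 3/46).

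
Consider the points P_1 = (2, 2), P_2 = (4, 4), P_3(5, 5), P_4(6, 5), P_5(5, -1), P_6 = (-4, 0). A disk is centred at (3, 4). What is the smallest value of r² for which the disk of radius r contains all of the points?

65

The required radius is the distance from (3, 4) to the farthest point.
Squared distances: 5, 1, 5, 10, 29, 65.
Maximum is 65, attained at P_6.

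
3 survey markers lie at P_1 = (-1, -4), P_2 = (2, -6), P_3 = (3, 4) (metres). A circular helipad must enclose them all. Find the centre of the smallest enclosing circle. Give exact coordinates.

Side lengths²: P_1P_2² = 13, P_1P_3² = 80, P_2P_3² = 101.
Since P_2P_3² = 101 ≥ 80 + 13 = 93, the angle opposite P_2P_3 is not acute, so the smallest enclosing circle has P_2P_3 as diameter.
Centre = midpoint of P_2P_3 = (2.5, -1), r² = 101/4 = 25.25.
Centre = (2.5, -1).

(2.5, -1)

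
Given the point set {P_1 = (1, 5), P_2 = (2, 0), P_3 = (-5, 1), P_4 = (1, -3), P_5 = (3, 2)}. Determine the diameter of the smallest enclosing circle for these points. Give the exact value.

26/3

A smallest enclosing disk is always determined by at most three of the input points on its boundary.
The minimum enclosing circle is determined by three boundary points: P_1, P_3, P_4.
Their circumcentre is (-2/3, 1) with r² = 169/9.
The farthest remaining point P_5 is at distance² 130/9 ≤ 169/9.
Diameter = 2r = 2√(169/9) = 26/3.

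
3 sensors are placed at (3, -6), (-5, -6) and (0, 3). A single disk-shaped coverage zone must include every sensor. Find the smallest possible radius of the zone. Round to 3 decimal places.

Call the three points A, B, C in the order given.
Side lengths²: AB² = 64, AC² = 90, BC² = 106.
Since BC² = 106 < 90 + 64 = 154, the triangle is acute, so the smallest enclosing circle is the circumcircle.
Circumcentre = (-1, -7/3), r² = 265/9.
r = √(265/9) ≈ 5.426.

5.426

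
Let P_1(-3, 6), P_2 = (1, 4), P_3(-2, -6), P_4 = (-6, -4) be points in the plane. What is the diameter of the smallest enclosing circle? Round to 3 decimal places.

12.042

The farthest pair is P_1–P_3 with squared distance 145. The circle on this segment as diameter has centre (-2.5, 0) and r² = 145/4 = 36.25.
Check P_2: distance² to centre = 28.25 ≤ 36.25, so it lies inside.
All remaining points lie in this disk, and no smaller disk contains both endpoints, so this is the minimum enclosing circle.
Diameter = 2r = 2√(36.25) ≈ 12.042.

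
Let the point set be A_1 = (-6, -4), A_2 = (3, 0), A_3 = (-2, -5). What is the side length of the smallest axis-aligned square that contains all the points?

9

The bounding box has width 9 and height 5.
An axis-aligned square enclosing the set must have side ≥ max(width, height).
So the minimum side is max(9, 5) = 9.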